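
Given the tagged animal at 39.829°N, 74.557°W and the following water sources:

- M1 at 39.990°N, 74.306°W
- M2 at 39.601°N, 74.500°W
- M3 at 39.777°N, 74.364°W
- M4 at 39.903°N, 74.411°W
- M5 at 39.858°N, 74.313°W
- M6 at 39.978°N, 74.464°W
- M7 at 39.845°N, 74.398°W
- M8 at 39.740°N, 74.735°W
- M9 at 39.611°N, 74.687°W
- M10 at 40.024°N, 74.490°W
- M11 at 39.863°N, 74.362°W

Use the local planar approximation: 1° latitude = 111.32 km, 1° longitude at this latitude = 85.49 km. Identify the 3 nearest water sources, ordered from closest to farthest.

Distances from 39.829°N, 74.557°W:
M1: √((0.161·111.32)² + (0.251·85.49)²) = √(321.21672 + 460.44533) = 27.958 km
M2: √((-0.228·111.32)² + (0.057·85.49)²) = √(644.19313 + 23.74545) = 25.845 km
M3: √((-0.052·111.32)² + (0.193·85.49)²) = √(33.50835 + 272.23581) = 17.486 km
M4: √((0.074·111.32)² + (0.146·85.49)²) = √(67.85937 + 155.78884) = 14.955 km
M5: √((0.029·111.32)² + (0.244·85.49)²) = √(10.42179 + 435.12124) = 21.108 km
M6: √((0.149·111.32)² + (0.093·85.49)²) = √(275.11795 + 63.21156) = 18.394 km
M7: √((0.016·111.32)² + (0.159·85.49)²) = √(3.17239 + 184.76720) = 13.709 km
M8: √((-0.089·111.32)² + (-0.178·85.49)²) = √(98.15816 + 231.56378) = 18.158 km
M9: √((-0.218·111.32)² + (-0.130·85.49)²) = √(588.92418 + 123.51433) = 26.692 km
M10: √((0.195·111.32)² + (0.067·85.49)²) = √(471.21121 + 32.80804) = 22.450 km
M11: √((0.034·111.32)² + (0.195·85.49)²) = √(14.32532 + 277.90724) = 17.095 km
Sorted: M7 (13.709 km) < M4 (14.955 km) < M11 (17.095 km) < M3 (17.486 km) < M8 (18.158 km) < …

M7, M4, M11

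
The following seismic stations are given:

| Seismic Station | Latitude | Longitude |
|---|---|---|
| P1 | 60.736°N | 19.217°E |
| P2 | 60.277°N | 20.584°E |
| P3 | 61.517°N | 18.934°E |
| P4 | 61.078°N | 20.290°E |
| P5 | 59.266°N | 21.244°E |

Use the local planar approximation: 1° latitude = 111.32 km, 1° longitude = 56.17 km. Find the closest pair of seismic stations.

Pairwise distances:
P1–P2: √((-0.459·111.32)² + (1.367·56.17)²) = √(2610.78895 + 5895.84255) = 92.231 km
P1–P3: √((0.781·111.32)² + (-0.283·56.17)²) = √(7558.72357 + 252.68631) = 88.382 km
P1–P4: √((0.342·111.32)² + (1.073·56.17)²) = √(1449.43454 + 3632.52232) = 71.288 km
P1–P5: √((-1.470·111.32)² + (2.027·56.17)²) = √(26778.18051 + 12963.32309) = 199.353 km
P2–P3: √((1.240·111.32)² + (-1.650·56.17)²) = √(19054.15815 + 8589.67508) = 166.264 km
P2–P4: √((0.801·111.32)² + (-0.294·56.17)²) = √(7950.81096 + 272.71154) = 90.684 km
P2–P5: √((-1.011·111.32)² + (0.660·56.17)²) = √(12666.26898 + 1374.34801) = 118.493 km
P3–P4: √((-0.439·111.32)² + (1.356·56.17)²) = √(2388.22608 + 5801.33877) = 90.496 km
P3–P5: √((-2.251·111.32)² + (2.310·56.17)²) = √(62790.99793 + 16835.76316) = 282.182 km
P4–P5: √((-1.812·111.32)² + (0.954·56.17)²) = √(40687.66640 + 2871.47869) = 208.708 km
Closest pair: P1–P4 at 71.288 km.

P1 and P4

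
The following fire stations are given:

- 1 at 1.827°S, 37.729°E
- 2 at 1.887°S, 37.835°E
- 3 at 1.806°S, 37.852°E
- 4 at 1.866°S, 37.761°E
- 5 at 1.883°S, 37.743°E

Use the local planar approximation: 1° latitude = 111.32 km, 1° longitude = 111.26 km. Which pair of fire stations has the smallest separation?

Pairwise distances:
1–2: √((-0.060·111.32)² + (0.106·111.26)²) = √(44.61171 + 139.08806) = 13.554 km
1–3: √((0.021·111.32)² + (0.123·111.26)²) = √(5.46493 + 187.27868) = 13.883 km
1–4: √((-0.039·111.32)² + (0.032·111.26)²) = √(18.84845 + 12.67588) = 5.615 km
1–5: √((-0.056·111.32)² + (0.014·111.26)²) = √(38.86176 + 2.42624) = 6.426 km
2–3: √((0.081·111.32)² + (0.017·111.26)²) = √(81.30485 + 3.57747) = 9.213 km
2–4: √((0.021·111.32)² + (-0.074·111.26)²) = √(5.46493 + 67.78624) = 8.559 km
2–5: √((0.004·111.32)² + (-0.092·111.26)²) = √(0.19827 + 104.77406) = 10.246 km
3–4: √((-0.060·111.32)² + (-0.091·111.26)²) = √(44.61171 + 102.50874) = 12.129 km
3–5: √((-0.077·111.32)² + (-0.109·111.26)²) = √(73.47301 + 147.07238) = 14.851 km
4–5: √((-0.017·111.32)² + (-0.018·111.26)²) = √(3.58133 + 4.01073) = 2.755 km
Closest pair: 4–5 at 2.755 km.

4 and 5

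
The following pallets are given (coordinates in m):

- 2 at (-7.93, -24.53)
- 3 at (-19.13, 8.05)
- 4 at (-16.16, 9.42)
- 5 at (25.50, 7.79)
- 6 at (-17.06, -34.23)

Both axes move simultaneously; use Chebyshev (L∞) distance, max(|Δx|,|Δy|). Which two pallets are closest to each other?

3 and 4

Pairwise distances:
2–3: max(|-11.20|, |32.58|) = 32.58 m
2–4: max(|-8.23|, |33.95|) = 33.95 m
2–5: max(|33.43|, |32.32|) = 33.43 m
2–6: max(|-9.13|, |-9.70|) = 9.70 m
3–4: max(|2.97|, |1.37|) = 2.97 m
3–5: max(|44.63|, |-0.26|) = 44.63 m
3–6: max(|2.07|, |-42.28|) = 42.28 m
4–5: max(|41.66|, |-1.63|) = 41.66 m
4–6: max(|-0.90|, |-43.65|) = 43.65 m
5–6: max(|-42.56|, |-42.02|) = 42.56 m
Closest pair: 3–4 at 2.97 m.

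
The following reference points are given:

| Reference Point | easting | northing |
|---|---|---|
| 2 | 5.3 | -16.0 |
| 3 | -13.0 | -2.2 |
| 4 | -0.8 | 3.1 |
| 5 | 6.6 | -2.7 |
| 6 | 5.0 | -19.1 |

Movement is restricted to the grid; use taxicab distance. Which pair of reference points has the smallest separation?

Pairwise distances:
2–6: 3.4
4–5: 13.2
2–5: 14.6
3–4: 17.5
5–6: 18.0
3–5: 20.1
2–4: 25.2
4–6: 28.0
2–3: 32.1
3–6: 34.9
Closest pair: 2–6 at 3.4.

2 and 6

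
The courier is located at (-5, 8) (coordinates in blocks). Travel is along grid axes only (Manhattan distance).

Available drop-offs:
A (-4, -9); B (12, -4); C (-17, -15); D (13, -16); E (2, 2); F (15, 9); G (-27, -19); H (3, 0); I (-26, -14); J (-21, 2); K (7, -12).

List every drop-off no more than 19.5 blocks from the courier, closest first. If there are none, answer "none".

E, H, A

Distances from (-5, 8):
A: 18 blocks
B: 29 blocks
C: 35 blocks
D: 42 blocks
E: 13 blocks
F: 21 blocks
G: 49 blocks
H: 16 blocks
I: 43 blocks
J: 22 blocks
K: 32 blocks
Threshold 19.5 blocks: E (13 blocks), H (16 blocks), A (18 blocks) are within range.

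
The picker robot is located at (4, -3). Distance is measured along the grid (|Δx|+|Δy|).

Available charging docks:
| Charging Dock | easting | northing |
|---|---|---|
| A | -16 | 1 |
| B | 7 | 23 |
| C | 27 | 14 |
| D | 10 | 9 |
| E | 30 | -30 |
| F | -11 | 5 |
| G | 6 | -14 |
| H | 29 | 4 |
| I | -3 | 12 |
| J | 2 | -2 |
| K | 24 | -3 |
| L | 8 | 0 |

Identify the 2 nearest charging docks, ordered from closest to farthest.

Distances from (4, -3):
A: |-20| + |4| = 20 + 4 = 24
B: |3| + |26| = 3 + 26 = 29
C: |23| + |17| = 23 + 17 = 40
D: |6| + |12| = 6 + 12 = 18
E: |26| + |-27| = 26 + 27 = 53
F: |-15| + |8| = 15 + 8 = 23
G: |2| + |-11| = 2 + 11 = 13
H: |25| + |7| = 25 + 7 = 32
I: |-7| + |15| = 7 + 15 = 22
J: |-2| + |1| = 2 + 1 = 3
K: |20| + |0| = 20 + 0 = 20
L: |4| + |3| = 4 + 3 = 7
Sorted: J (3) < L (7) < G (13) < D (18) < …

J, L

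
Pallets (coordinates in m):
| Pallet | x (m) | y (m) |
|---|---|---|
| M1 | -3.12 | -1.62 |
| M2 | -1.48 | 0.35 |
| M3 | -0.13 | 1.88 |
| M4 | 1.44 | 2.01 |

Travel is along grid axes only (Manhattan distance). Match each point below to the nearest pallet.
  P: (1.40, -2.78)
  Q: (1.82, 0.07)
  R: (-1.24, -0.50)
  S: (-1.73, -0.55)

P at (1.40, -2.78):
  M1: |-4.52| + |1.16| = 4.52 + 1.16 = 5.68 m
  M2: |-2.88| + |3.13| = 2.88 + 3.13 = 6.01 m
  M3: |-1.53| + |4.66| = 1.53 + 4.66 = 6.19 m
  M4: |0.04| + |4.79| = 0.04 + 4.79 = 4.83 m
  → nearest: M4 (4.83 m)
Q at (1.82, 0.07):
  M1: |-4.94| + |-1.69| = 4.94 + 1.69 = 6.63 m
  M2: |-3.30| + |0.28| = 3.30 + 0.28 = 3.58 m
  M3: |-1.95| + |1.81| = 1.95 + 1.81 = 3.76 m
  M4: |-0.38| + |1.94| = 0.38 + 1.94 = 2.32 m
  → nearest: M4 (2.32 m)
R at (-1.24, -0.50):
  M1: |-1.88| + |-1.12| = 1.88 + 1.12 = 3.00 m
  M2: |-0.24| + |0.85| = 0.24 + 0.85 = 1.09 m
  M3: |1.11| + |2.38| = 1.11 + 2.38 = 3.49 m
  M4: |2.68| + |2.51| = 2.68 + 2.51 = 5.19 m
  → nearest: M2 (1.09 m)
S at (-1.73, -0.55):
  M1: |-1.39| + |-1.07| = 1.39 + 1.07 = 2.46 m
  M2: |0.25| + |0.90| = 0.25 + 0.90 = 1.15 m
  M3: |1.60| + |2.43| = 1.60 + 2.43 = 4.03 m
  M4: |3.17| + |2.56| = 3.17 + 2.56 = 5.73 m
  → nearest: M2 (1.15 m)

P→M4; Q→M4; R→M2; S→M2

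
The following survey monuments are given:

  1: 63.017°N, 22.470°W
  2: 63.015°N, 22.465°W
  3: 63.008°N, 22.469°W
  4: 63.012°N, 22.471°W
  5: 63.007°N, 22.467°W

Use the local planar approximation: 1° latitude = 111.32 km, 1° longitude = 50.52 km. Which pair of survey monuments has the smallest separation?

Pairwise distances:
1–2: √((-0.002·111.32)² + (0.005·50.52)²) = √(0.04957 + 0.06381) = 0.337 km
1–3: √((-0.009·111.32)² + (0.001·50.52)²) = √(1.00376 + 0.00255) = 1.003 km
1–4: √((-0.005·111.32)² + (-0.001·50.52)²) = √(0.30980 + 0.00255) = 0.559 km
1–5: √((-0.010·111.32)² + (0.003·50.52)²) = √(1.23921 + 0.02297) = 1.123 km
2–3: √((-0.007·111.32)² + (-0.004·50.52)²) = √(0.60721 + 0.04084) = 0.805 km
2–4: √((-0.003·111.32)² + (-0.006·50.52)²) = √(0.11153 + 0.09188) = 0.451 km
2–5: √((-0.008·111.32)² + (-0.002·50.52)²) = √(0.79310 + 0.01021) = 0.896 km
3–4: √((0.004·111.32)² + (-0.002·50.52)²) = √(0.19827 + 0.01021) = 0.457 km
3–5: √((-0.001·111.32)² + (0.002·50.52)²) = √(0.01239 + 0.01021) = 0.150 km
4–5: √((-0.005·111.32)² + (0.004·50.52)²) = √(0.30980 + 0.04084) = 0.592 km
Closest pair: 3–5 at 0.150 km.

3 and 5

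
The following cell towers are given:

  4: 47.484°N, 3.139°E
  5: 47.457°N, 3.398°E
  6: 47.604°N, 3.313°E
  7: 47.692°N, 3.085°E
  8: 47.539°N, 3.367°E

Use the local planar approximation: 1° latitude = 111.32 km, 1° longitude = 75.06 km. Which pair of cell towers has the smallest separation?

6 and 8

Pairwise distances:
6–8: 8.294 km
5–8: 9.420 km
5–6: 17.564 km
4–8: 18.176 km
4–6: 18.682 km
4–5: 19.672 km
6–7: 19.719 km
4–7: 23.507 km
7–8: 27.168 km
5–7: 35.161 km
Closest pair: 6–8 at 8.294 km.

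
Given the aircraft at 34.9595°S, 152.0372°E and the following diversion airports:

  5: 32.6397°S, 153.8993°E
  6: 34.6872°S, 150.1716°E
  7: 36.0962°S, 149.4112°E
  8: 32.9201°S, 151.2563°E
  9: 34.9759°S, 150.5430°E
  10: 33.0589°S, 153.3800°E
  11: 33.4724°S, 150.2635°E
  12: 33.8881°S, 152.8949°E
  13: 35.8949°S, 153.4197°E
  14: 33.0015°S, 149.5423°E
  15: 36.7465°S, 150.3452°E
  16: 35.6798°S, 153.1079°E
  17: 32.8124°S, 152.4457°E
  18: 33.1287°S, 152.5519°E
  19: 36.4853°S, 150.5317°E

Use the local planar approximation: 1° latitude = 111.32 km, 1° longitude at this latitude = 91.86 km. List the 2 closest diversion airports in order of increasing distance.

16, 9

Distances from 34.9595°S, 152.0372°E:
5: √((2.3198·111.32)² + (1.8621·91.86)²) = √(66687.967841 + 29258.959809) = 309.7530 km
6: √((0.2723·111.32)² + (-1.8656·91.86)²) = √(918.843776 + 29369.053360) = 174.0342 km
7: √((-1.1367·111.32)² + (-2.6260·91.86)²) = √(16011.724734 + 58189.191857) = 272.3985 km
8: √((2.0394·111.32)² + (-0.7809·91.86)²) = √(51540.808308 + 5145.691292) = 238.0893 km
9: √((-0.0164·111.32)² + (-1.4942·91.86)²) = √(3.332991 + 18839.542246) = 137.2694 km
10: √((1.9006·111.32)² + (1.3428·91.86)²) = √(44763.892610 + 15215.125794) = 244.9061 km
11: √((1.4871·111.32)² + (-1.7737·91.86)²) = √(27404.806666 + 26546.863345) = 232.2750 km
12: √((1.0714·111.32)² + (0.8577·91.86)²) = √(14224.914981 + 6207.599684) = 142.9423 km
13: √((-0.9354·111.32)² + (1.3825·91.86)²) = √(10842.791995 + 16128.098313) = 164.2282 km
14: √((1.9580·111.32)² + (-2.4949·91.86)²) = √(47508.549416 + 52524.166359) = 316.2795 km
15: √((-1.7870·111.32)² + (-1.6920·91.86)²) = √(39572.683384 + 24157.589631) = 252.4486 km
16: √((-0.7203·111.32)² + (1.0707·91.86)²) = √(6429.441141 + 9673.608064) = 126.8978 km
17: √((2.1471·111.32)² + (0.4085·91.86)²) = √(57128.252446 + 1408.111366) = 241.9429 km
18: √((1.8308·111.32)² + (0.5147·91.86)²) = √(41536.337807 + 2235.430740) = 209.2170 km
19: √((-1.5258·111.32)² + (-1.5055·91.86)²) = √(28849.720927 + 19125.570641) = 219.0326 km
Sorted: 16 (126.8978 km) < 9 (137.2694 km) < 12 (142.9423 km) < 13 (164.2282 km) < …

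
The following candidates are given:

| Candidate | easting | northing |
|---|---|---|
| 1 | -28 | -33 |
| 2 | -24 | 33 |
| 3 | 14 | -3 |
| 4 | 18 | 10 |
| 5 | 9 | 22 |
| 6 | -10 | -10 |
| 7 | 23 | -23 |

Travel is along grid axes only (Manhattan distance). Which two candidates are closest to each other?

3 and 4

Pairwise distances:
1–2: |4| + |66| = 4 + 66 = 70
1–3: |42| + |30| = 42 + 30 = 72
1–4: |46| + |43| = 46 + 43 = 89
1–5: |37| + |55| = 37 + 55 = 92
1–6: |18| + |23| = 18 + 23 = 41
1–7: |51| + |10| = 51 + 10 = 61
2–3: |38| + |-36| = 38 + 36 = 74
2–4: |42| + |-23| = 42 + 23 = 65
2–5: |33| + |-11| = 33 + 11 = 44
2–6: |14| + |-43| = 14 + 43 = 57
2–7: |47| + |-56| = 47 + 56 = 103
3–4: |4| + |13| = 4 + 13 = 17
3–5: |-5| + |25| = 5 + 25 = 30
3–6: |-24| + |-7| = 24 + 7 = 31
3–7: |9| + |-20| = 9 + 20 = 29
4–5: |-9| + |12| = 9 + 12 = 21
4–6: |-28| + |-20| = 28 + 20 = 48
4–7: |5| + |-33| = 5 + 33 = 38
5–6: |-19| + |-32| = 19 + 32 = 51
5–7: |14| + |-45| = 14 + 45 = 59
6–7: |33| + |-13| = 33 + 13 = 46
Closest pair: 3–4 at 17.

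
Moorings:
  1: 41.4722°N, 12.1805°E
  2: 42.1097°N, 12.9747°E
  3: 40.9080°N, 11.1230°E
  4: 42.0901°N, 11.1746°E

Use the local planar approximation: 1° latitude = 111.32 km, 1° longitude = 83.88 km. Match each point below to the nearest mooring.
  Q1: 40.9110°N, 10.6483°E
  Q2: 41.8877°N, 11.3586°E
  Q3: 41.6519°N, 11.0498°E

Q1→3; Q2→4; Q3→4

Q1 at 40.9110°N, 10.6483°E:
  1: √((0.5612·111.32)² + (1.5322·83.88)²) = √(3902.848741 + 16517.630990) = 142.9002 km
  2: √((1.1987·111.32)² + (2.3264·83.88)²) = √(17806.042514 + 38079.007643) = 236.4002 km
  3: √((-0.0030·111.32)² + (0.4747·83.88)²) = √(0.111529 + 1585.460064) = 39.8192 km
  4: √((1.1791·111.32)² + (0.5263·83.88)²) = √(17228.508205 + 1948.873201) = 138.4824 km
  → nearest: 3 (39.8192 km)
Q2 at 41.8877°N, 11.3586°E:
  1: √((-0.4155·111.32)² + (0.8219·83.88)²) = √(2139.382562 + 4752.857620) = 83.0195 km
  2: √((0.2220·111.32)² + (1.6161·83.88)²) = √(610.734346 + 18376.098247) = 137.7927 km
  3: √((-0.9797·111.32)² + (-0.2356·83.88)²) = √(11894.128097 + 390.541703) = 110.8362 km
  4: √((0.2024·111.32)² + (-0.1840·83.88)²) = √(507.653531 + 238.205887) = 27.3104 km
  → nearest: 4 (27.3104 km)
Q3 at 41.6519°N, 11.0498°E:
  1: √((-0.1797·111.32)² + (1.1307·83.88)²) = √(400.168178 + 8995.216653) = 96.9298 km
  2: √((0.4578·111.32)² + (1.9249·83.88)²) = √(2597.155614 + 26069.529227) = 169.3124 km
  3: √((-0.7439·111.32)² + (0.0732·83.88)²) = √(6857.653109 + 37.699796) = 83.0383 km
  4: √((0.4382·111.32)² + (0.1248·83.88)²) = √(2379.529766 + 109.583714) = 49.8910 km
  → nearest: 4 (49.8910 km)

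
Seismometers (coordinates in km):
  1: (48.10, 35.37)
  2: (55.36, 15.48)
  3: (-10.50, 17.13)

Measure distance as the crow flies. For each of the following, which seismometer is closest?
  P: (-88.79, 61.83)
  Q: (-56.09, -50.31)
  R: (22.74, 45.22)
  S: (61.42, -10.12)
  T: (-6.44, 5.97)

P→3; Q→3; R→1; S→2; T→3

P at (-88.79, 61.83):
  1: √((136.89)² + (-26.46)²) = √(18738.8721 + 700.1316) = 139.42 km
  2: √((144.15)² + (-46.35)²) = √(20779.2225 + 2148.3225) = 151.42 km
  3: √((78.29)² + (-44.70)²) = √(6129.3241 + 1998.0900) = 90.15 km
  → nearest: 3 (90.15 km)
Q at (-56.09, -50.31):
  1: √((104.19)² + (85.68)²) = √(10855.5561 + 7341.0624) = 134.89 km
  2: √((111.45)² + (65.79)²) = √(12421.1025 + 4328.3241) = 129.42 km
  3: √((45.59)² + (67.44)²) = √(2078.4481 + 4548.1536) = 81.40 km
  → nearest: 3 (81.40 km)
R at (22.74, 45.22):
  1: √((25.36)² + (-9.85)²) = √(643.1296 + 97.0225) = 27.21 km
  2: √((32.62)² + (-29.74)²) = √(1064.0644 + 884.4676) = 44.14 km
  3: √((-33.24)² + (-28.09)²) = √(1104.8976 + 789.0481) = 43.52 km
  → nearest: 1 (27.21 km)
S at (61.42, -10.12):
  1: √((-13.32)² + (45.49)²) = √(177.4224 + 2069.3401) = 47.40 km
  2: √((-6.06)² + (25.60)²) = √(36.7236 + 655.3600) = 26.31 km
  3: √((-71.92)² + (27.25)²) = √(5172.4864 + 742.5625) = 76.91 km
  → nearest: 2 (26.31 km)
T at (-6.44, 5.97):
  1: √((54.54)² + (29.40)²) = √(2974.6116 + 864.3600) = 61.96 km
  2: √((61.80)² + (9.51)²) = √(3819.2400 + 90.4401) = 62.53 km
  3: √((-4.06)² + (11.16)²) = √(16.4836 + 124.5456) = 11.88 km
  → nearest: 3 (11.88 km)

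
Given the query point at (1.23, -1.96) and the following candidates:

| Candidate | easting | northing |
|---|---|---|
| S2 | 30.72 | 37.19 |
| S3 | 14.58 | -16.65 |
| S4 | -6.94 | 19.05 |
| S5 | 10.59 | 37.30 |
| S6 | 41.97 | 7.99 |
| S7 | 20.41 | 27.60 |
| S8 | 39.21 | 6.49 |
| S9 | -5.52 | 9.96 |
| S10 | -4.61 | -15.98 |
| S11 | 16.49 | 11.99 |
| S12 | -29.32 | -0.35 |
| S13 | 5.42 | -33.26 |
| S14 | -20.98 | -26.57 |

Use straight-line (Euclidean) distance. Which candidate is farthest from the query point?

S2

Distances from (1.23, -1.96):
S2: √((29.49)² + (39.15)²) = √(869.6601 + 1532.7225) = 49.01
S3: √((13.35)² + (-14.69)²) = √(178.2225 + 215.7961) = 19.85
S4: √((-8.17)² + (21.01)²) = √(66.7489 + 441.4201) = 22.54
S5: √((9.36)² + (39.26)²) = √(87.6096 + 1541.3476) = 40.36
S6: √((40.74)² + (9.95)²) = √(1659.7476 + 99.0025) = 41.94
S7: √((19.18)² + (29.56)²) = √(367.8724 + 873.7936) = 35.24
S8: √((37.98)² + (8.45)²) = √(1442.4804 + 71.4025) = 38.91
S9: √((-6.75)² + (11.92)²) = √(45.5625 + 142.0864) = 13.70
S10: √((-5.84)² + (-14.02)²) = √(34.1056 + 196.5604) = 15.19
S11: √((15.26)² + (13.95)²) = √(232.8676 + 194.6025) = 20.68
S12: √((-30.55)² + (1.61)²) = √(933.3025 + 2.5921) = 30.59
S13: √((4.19)² + (-31.30)²) = √(17.5561 + 979.6900) = 31.58
S14: √((-22.21)² + (-24.61)²) = √(493.2841 + 605.6521) = 33.15
Maximum: S2 at 49.01.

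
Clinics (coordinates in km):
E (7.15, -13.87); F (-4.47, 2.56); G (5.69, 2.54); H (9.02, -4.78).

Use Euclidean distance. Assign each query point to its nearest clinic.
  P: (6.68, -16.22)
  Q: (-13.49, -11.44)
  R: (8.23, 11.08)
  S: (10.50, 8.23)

P at (6.68, -16.22):
  E: √((0.47)² + (2.35)²) = √(0.2209 + 5.5225) = 2.40 km
  F: √((-11.15)² + (18.78)²) = √(124.3225 + 352.6884) = 21.84 km
  G: √((-0.99)² + (18.76)²) = √(0.9801 + 351.9376) = 18.79 km
  H: √((2.34)² + (11.44)²) = √(5.4756 + 130.8736) = 11.68 km
  → nearest: E (2.40 km)
Q at (-13.49, -11.44):
  E: √((20.64)² + (-2.43)²) = √(426.0096 + 5.9049) = 20.78 km
  F: √((9.02)² + (14.00)²) = √(81.3604 + 196.0000) = 16.65 km
  G: √((19.18)² + (13.98)²) = √(367.8724 + 195.4404) = 23.73 km
  H: √((22.51)² + (6.66)²) = √(506.7001 + 44.3556) = 23.47 km
  → nearest: F (16.65 km)
R at (8.23, 11.08):
  E: √((-1.08)² + (-24.95)²) = √(1.1664 + 622.5025) = 24.97 km
  F: √((-12.70)² + (-8.52)²) = √(161.2900 + 72.5904) = 15.29 km
  G: √((-2.54)² + (-8.54)²) = √(6.4516 + 72.9316) = 8.91 km
  H: √((0.79)² + (-15.86)²) = √(0.6241 + 251.5396) = 15.88 km
  → nearest: G (8.91 km)
S at (10.50, 8.23):
  E: √((-3.35)² + (-22.10)²) = √(11.2225 + 488.4100) = 22.35 km
  F: √((-14.97)² + (-5.67)²) = √(224.1009 + 32.1489) = 16.01 km
  G: √((-4.81)² + (-5.69)²) = √(23.1361 + 32.3761) = 7.45 km
  H: √((-1.48)² + (-13.01)²) = √(2.1904 + 169.2601) = 13.09 km
  → nearest: G (7.45 km)

P→E; Q→F; R→G; S→G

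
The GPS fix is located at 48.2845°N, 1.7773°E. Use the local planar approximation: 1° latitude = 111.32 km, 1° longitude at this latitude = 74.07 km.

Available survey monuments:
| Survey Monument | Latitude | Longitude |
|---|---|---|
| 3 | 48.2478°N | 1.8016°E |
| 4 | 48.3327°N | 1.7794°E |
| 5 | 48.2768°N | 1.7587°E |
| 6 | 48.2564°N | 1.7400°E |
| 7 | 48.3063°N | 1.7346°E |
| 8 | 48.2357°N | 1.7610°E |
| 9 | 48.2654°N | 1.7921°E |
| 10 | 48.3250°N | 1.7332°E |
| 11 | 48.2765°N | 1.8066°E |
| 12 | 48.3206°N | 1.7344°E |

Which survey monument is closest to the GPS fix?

5

Distances from 48.2845°N, 1.7773°E:
3: 4.4644 km
4: 5.3679 km
5: 1.6226 km
6: 4.1735 km
7: 3.9865 km
8: 5.5650 km
9: 2.3922 km
10: 5.5674 km
11: 2.3459 km
12: 5.1232 km
Minimum: 5 at 1.6226 km.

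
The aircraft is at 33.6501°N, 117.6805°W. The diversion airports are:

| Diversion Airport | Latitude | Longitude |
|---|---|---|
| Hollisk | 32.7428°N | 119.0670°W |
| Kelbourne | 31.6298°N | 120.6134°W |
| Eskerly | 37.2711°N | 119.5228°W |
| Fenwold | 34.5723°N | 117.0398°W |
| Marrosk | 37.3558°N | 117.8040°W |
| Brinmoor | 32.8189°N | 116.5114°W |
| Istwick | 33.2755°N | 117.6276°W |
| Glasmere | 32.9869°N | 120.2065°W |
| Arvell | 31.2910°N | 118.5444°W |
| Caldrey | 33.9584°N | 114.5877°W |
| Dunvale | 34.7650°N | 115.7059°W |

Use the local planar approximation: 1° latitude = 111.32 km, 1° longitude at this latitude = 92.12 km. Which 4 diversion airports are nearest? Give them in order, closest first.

Distances from 33.6501°N, 117.6805°W:
Hollisk: √((-0.9073·111.32)² + (-1.3865·92.12)²) = √(10201.128472 + 16313.517246) = 162.8332 km
Kelbourne: √((-2.0203·111.32)² + (-2.9329·92.12)²) = √(50579.918241 + 72996.555871) = 351.5345 km
Eskerly: √((3.6210·111.32)² + (-1.8423·92.12)²) = √(162481.322370 + 28802.392395) = 437.3599 km
Fenwold: √((0.9222·111.32)² + (0.6407·92.12)²) = √(10538.932698 + 3483.511965) = 118.4164 km
Marrosk: √((3.7057·111.32)² + (-0.1235·92.12)²) = √(170171.532643 + 129.432033) = 412.6754 km
Brinmoor: √((-0.8312·111.32)² + (1.1691·92.12)²) = √(8561.649892 + 11598.749783) = 141.9873 km
Istwick: √((-0.3746·111.32)² + (0.0529·92.12)²) = √(1738.929365 + 23.747571) = 41.9842 km
Glasmere: √((-0.6632·111.32)² + (-2.5260·92.12)²) = √(5450.488534 + 54147.018872) = 244.1260 km
Arvell: √((-2.3591·111.32)² + (-0.8639·92.12)²) = √(68966.644528 + 6333.369213) = 274.4085 km
Caldrey: √((0.3083·111.32)² + (3.0928·92.12)²) = √(1177.859380 + 81172.987849) = 286.9684 km
Dunvale: √((1.1149·111.32)² + (1.9746·92.12)²) = √(15403.457911 + 33087.665298) = 220.2070 km
Sorted: Istwick (41.9842 km) < Fenwold (118.4164 km) < Brinmoor (141.9873 km) < Hollisk (162.8332 km) < Dunvale (220.2070 km) < Glasmere (244.1260 km) < …

Istwick, Fenwold, Brinmoor, Hollisk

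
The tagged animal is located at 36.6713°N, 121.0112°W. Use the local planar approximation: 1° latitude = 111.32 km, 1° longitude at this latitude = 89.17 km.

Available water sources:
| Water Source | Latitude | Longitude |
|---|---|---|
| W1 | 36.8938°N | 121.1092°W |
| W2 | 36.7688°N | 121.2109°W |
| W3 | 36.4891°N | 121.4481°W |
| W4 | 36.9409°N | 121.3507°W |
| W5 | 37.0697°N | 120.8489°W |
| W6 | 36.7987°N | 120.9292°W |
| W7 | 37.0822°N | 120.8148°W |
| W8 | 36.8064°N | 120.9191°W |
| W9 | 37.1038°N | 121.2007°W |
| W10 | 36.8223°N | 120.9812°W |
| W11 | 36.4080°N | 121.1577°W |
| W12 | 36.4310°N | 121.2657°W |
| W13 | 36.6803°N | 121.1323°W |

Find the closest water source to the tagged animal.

Distances from 36.6713°N, 121.0112°W:
W1: √((0.2225·111.32)² + (-0.0980·89.17)²) = √(613.488500 + 76.364179) = 26.2650 km
W2: √((0.0975·111.32)² + (-0.1997·89.17)²) = √(117.802804 + 317.098117) = 20.8543 km
W3: √((-0.1822·111.32)² + (-0.4369·89.17)²) = √(411.379969 + 1517.754827) = 43.9219 km
W4: √((0.2696·111.32)² + (-0.3395·89.17)²) = √(900.712461 + 916.467546) = 42.6284 km
W5: √((0.3984·111.32)² + (0.1623·89.17)²) = √(1966.912566 + 209.447207) = 46.6515 km
W6: √((0.1274·111.32)² + (0.0820·89.17)²) = √(201.133889 + 53.464467) = 15.9561 km
W7: √((0.4109·111.32)² + (0.1964·89.17)²) = √(2092.274576 + 306.704749) = 48.9794 km
W8: √((0.1351·111.32)² + (0.0921·89.17)²) = √(226.181507 + 67.446092) = 17.1356 km
W9: √((0.4325·111.32)² + (-0.1895·89.17)²) = √(2318.027687 + 285.532772) = 51.0251 km
W10: √((0.1510·111.32)² + (0.0300·89.17)²) = √(282.553239 + 7.156160) = 17.0209 km
W11: √((-0.2633·111.32)² + (-0.1465·89.17)²) = √(859.108693 + 170.652550) = 32.0899 km
W12: √((-0.2403·111.32)² + (-0.2545·89.17)²) = √(715.572986 + 515.006970) = 35.0796 km
W13: √((0.0090·111.32)² + (-0.1211·89.17)²) = √(1.003764 + 116.607321) = 10.8449 km
Minimum: W13 at 10.8449 km.

W13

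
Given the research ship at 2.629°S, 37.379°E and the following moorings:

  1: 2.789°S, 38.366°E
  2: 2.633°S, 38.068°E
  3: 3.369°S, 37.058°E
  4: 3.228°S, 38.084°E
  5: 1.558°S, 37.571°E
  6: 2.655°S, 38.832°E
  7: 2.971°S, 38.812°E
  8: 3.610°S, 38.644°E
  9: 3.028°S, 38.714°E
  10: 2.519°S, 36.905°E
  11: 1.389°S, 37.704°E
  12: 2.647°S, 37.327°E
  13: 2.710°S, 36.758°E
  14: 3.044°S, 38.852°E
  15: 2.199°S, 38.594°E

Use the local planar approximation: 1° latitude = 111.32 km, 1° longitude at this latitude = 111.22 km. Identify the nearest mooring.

12

Distances from 2.629°S, 37.379°E:
1: 111.210 km
2: 76.632 km
3: 89.781 km
4: 102.929 km
5: 121.121 km
6: 161.629 km
7: 163.862 km
8: 178.102 km
9: 154.980 km
10: 54.122 km
11: 142.691 km
12: 6.121 km
13: 69.654 km
14: 170.216 km
15: 143.360 km
Minimum: 12 at 6.121 km.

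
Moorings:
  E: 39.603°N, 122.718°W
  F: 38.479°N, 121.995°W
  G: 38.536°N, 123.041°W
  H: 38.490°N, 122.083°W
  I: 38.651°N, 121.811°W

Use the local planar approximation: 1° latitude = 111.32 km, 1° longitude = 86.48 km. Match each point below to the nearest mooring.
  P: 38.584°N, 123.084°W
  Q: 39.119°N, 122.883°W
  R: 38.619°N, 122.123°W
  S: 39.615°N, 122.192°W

P→G; Q→E; R→H; S→E

P at 38.584°N, 123.084°W:
  E: 117.768 km
  F: 94.899 km
  G: 6.510 km
  H: 87.197 km
  I: 110.341 km
  → nearest: G (6.510 km)
Q at 39.119°N, 122.883°W:
  E: 55.736 km
  F: 104.753 km
  G: 66.322 km
  H: 98.434 km
  I: 106.342 km
  → nearest: E (55.736 km)
R at 38.619°N, 122.123°W:
  E: 121.022 km
  F: 19.116 km
  G: 79.924 km
  H: 14.771 km
  I: 27.216 km
  → nearest: H (14.771 km)
S at 39.615°N, 122.192°W:
  E: 45.508 km
  F: 127.602 km
  G: 140.777 km
  H: 125.589 km
  I: 112.257 km
  → nearest: E (45.508 km)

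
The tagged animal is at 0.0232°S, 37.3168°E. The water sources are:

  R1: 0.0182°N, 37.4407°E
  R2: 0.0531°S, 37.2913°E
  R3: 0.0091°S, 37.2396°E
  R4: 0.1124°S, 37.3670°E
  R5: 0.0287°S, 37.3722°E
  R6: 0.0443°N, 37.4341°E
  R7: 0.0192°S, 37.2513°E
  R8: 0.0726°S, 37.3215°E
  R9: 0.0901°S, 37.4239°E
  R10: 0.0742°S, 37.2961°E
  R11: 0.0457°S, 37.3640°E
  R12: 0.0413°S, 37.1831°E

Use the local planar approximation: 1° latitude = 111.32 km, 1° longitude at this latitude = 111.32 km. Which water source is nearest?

Distances from 0.0232°S, 37.3168°E:
R1: 14.5421 km
R2: 4.3746 km
R3: 8.7361 km
R4: 11.3942 km
R5: 6.1974 km
R6: 15.0655 km
R7: 7.3050 km
R8: 5.5240 km
R9: 14.0572 km
R10: 6.1271 km
R11: 5.8208 km
R12: 15.0193 km
Minimum: R2 at 4.3746 km.

R2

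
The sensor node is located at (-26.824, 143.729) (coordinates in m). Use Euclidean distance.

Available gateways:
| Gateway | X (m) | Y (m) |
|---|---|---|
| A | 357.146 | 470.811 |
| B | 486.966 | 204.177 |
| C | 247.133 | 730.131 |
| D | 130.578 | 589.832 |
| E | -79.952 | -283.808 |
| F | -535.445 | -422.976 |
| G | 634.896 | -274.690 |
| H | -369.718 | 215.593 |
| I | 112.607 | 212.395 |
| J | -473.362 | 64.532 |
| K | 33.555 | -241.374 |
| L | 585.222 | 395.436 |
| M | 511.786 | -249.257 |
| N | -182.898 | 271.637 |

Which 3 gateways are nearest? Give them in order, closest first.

Distances from (-26.824, 143.729):
A: √((383.970)² + (327.082)²) = √(147432.96090 + 106982.63472) = 504.396 m
B: √((513.790)² + (60.448)²) = √(263980.16410 + 3653.96070) = 517.334 m
C: √((273.957)² + (586.402)²) = √(75052.43785 + 343867.30560) = 647.240 m
D: √((157.402)² + (446.103)²) = √(24775.38960 + 199007.88661) = 473.057 m
E: √((-53.128)² + (-427.537)²) = √(2822.58438 + 182787.88637) = 430.825 m
F: √((-508.621)² + (-566.705)²) = √(258695.32164 + 321154.55703) = 761.479 m
G: √((661.720)² + (-418.419)²) = √(437873.35840 + 175074.45956) = 782.910 m
H: √((-342.894)² + (71.864)²) = √(117576.29524 + 5164.43450) = 350.344 m
I: √((139.431)² + (68.666)²) = √(19441.00376 + 4715.01956) = 155.422 m
J: √((-446.538)² + (-79.197)²) = √(199396.18544 + 6272.16481) = 453.507 m
K: √((60.379)² + (-385.103)²) = √(3645.62364 + 148304.32061) = 389.808 m
L: √((612.046)² + (251.707)²) = √(374600.30612 + 63356.41385) = 661.783 m
M: √((538.610)² + (-392.986)²) = √(290100.73210 + 154437.99620) = 666.737 m
N: √((-156.074)² + (127.908)²) = √(24359.09348 + 16360.45646) = 201.791 m
Sorted: I (155.422 m) < N (201.791 m) < H (350.344 m) < K (389.808 m) < E (430.825 m) < …

I, N, H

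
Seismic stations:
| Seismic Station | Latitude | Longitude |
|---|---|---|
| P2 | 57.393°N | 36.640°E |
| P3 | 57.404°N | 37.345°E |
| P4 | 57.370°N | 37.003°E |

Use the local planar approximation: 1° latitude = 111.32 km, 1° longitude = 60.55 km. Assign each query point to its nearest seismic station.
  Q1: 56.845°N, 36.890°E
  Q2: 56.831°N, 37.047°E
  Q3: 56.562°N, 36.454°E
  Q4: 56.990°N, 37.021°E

Q1 at 56.845°N, 36.890°E:
  P2: 62.853 km
  P3: 68.054 km
  P4: 58.842 km
  → nearest: P4 (58.842 km)
Q2 at 56.831°N, 37.047°E:
  P2: 67.241 km
  P3: 66.289 km
  P4: 60.061 km
  → nearest: P4 (60.061 km)
Q3 at 56.562°N, 36.454°E:
  P2: 93.190 km
  P3: 108.149 km
  P4: 95.893 km
  → nearest: P2 (93.190 km)
Q4 at 56.990°N, 37.021°E:
  P2: 50.446 km
  P3: 50.088 km
  P4: 42.316 km
  → nearest: P4 (42.316 km)

Q1→P4; Q2→P4; Q3→P2; Q4→P4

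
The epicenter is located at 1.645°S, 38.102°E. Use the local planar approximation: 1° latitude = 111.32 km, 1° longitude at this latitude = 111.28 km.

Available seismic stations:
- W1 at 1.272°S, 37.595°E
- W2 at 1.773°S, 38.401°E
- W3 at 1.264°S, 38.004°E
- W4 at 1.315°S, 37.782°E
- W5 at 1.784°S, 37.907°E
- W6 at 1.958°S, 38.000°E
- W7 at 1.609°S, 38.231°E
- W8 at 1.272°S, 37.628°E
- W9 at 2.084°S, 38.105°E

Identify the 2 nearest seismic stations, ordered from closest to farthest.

Distances from 1.645°S, 38.102°E:
W1: √((0.373·111.32)² + (-0.507·111.28)²) = √(1724.10638 + 3183.09905) = 70.051 km
W2: √((-0.128·111.32)² + (0.299·111.28)²) = √(203.03286 + 1107.07390) = 36.195 km
W3: √((0.381·111.32)² + (-0.098·111.28)²) = √(1798.85578 + 118.92862) = 43.793 km
W4: √((0.330·111.32)² + (-0.320·111.28)²) = √(1349.50431 + 1268.04361) = 51.162 km
W5: √((-0.139·111.32)² + (-0.195·111.28)²) = √(239.42858 + 470.87264) = 26.651 km
W6: √((-0.313·111.32)² + (-0.102·111.28)²) = √(1214.04580 + 128.83521) = 36.645 km
W7: √((0.036·111.32)² + (0.129·111.28)²) = √(16.06022 + 206.06947) = 14.904 km
W8: √((0.373·111.32)² + (-0.474·111.28)²) = √(1724.10638 + 2782.21647) = 67.129 km
W9: √((-0.439·111.32)² + (0.003·111.28)²) = √(2388.22608 + 0.11145) = 48.871 km
Sorted: W7 (14.904 km) < W5 (26.651 km) < W2 (36.195 km) < W6 (36.645 km) < …

W7, W5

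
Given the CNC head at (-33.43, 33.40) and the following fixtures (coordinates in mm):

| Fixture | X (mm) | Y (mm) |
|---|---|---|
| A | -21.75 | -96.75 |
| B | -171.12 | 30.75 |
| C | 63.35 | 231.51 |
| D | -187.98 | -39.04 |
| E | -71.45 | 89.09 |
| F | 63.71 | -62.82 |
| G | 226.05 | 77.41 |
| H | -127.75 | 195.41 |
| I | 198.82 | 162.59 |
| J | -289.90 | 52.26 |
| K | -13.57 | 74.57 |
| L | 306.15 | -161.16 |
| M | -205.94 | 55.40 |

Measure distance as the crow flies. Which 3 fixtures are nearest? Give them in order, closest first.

K, E, A

Distances from (-33.43, 33.40):
A: √((11.68)² + (-130.15)²) = √(136.4224 + 16939.0225) = 130.67 mm
B: √((-137.69)² + (-2.65)²) = √(18958.5361 + 7.0225) = 137.72 mm
C: √((96.78)² + (198.11)²) = √(9366.3684 + 39247.5721) = 220.49 mm
D: √((-154.55)² + (-72.44)²) = √(23885.7025 + 5247.5536) = 170.68 mm
E: √((-38.02)² + (55.69)²) = √(1445.5204 + 3101.3761) = 67.43 mm
F: √((97.14)² + (-96.22)²) = √(9436.1796 + 9258.2884) = 136.73 mm
G: √((259.48)² + (44.01)²) = √(67329.8704 + 1936.8801) = 263.19 mm
H: √((-94.32)² + (162.01)²) = √(8896.2624 + 26247.2401) = 187.47 mm
I: √((232.25)² + (129.19)²) = √(53940.0625 + 16690.0561) = 265.76 mm
J: √((-256.47)² + (18.86)²) = √(65776.8609 + 355.6996) = 257.16 mm
K: √((19.86)² + (41.17)²) = √(394.4196 + 1694.9689) = 45.71 mm
L: √((339.58)² + (-194.56)²) = √(115314.5764 + 37853.5936) = 391.37 mm
M: √((-172.51)² + (22.00)²) = √(29759.7001 + 484.0000) = 173.91 mm
Sorted: K (45.71 mm) < E (67.43 mm) < A (130.67 mm) < F (136.73 mm) < B (137.72 mm) < …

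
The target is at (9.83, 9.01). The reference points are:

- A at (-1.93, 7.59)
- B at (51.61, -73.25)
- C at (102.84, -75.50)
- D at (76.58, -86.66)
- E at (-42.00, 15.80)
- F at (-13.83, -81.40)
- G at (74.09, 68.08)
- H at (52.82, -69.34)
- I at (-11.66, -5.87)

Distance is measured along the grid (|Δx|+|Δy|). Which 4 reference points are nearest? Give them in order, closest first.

Distances from (9.83, 9.01):
A: 13.18
B: 124.04
C: 177.52
D: 162.42
E: 58.62
F: 114.07
G: 123.33
H: 121.34
I: 36.37
Sorted: A (13.18) < I (36.37) < E (58.62) < F (114.07) < H (121.34) < G (123.33) < …

A, I, E, F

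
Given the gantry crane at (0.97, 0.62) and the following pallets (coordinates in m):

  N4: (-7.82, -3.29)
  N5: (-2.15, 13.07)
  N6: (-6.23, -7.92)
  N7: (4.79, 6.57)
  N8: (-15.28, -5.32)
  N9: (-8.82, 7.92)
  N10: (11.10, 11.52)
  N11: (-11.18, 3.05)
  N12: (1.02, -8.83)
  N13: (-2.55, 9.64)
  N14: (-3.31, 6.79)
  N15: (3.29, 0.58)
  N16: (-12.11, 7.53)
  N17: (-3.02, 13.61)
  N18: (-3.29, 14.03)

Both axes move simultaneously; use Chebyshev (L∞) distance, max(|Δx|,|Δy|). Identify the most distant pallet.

N8

Distances from (0.97, 0.62):
N4: 8.79 m
N5: 12.45 m
N6: 8.54 m
N7: 5.95 m
N8: 16.25 m
N9: 9.79 m
N10: 10.90 m
N11: 12.15 m
N12: 9.45 m
N13: 9.02 m
N14: 6.17 m
N15: 2.32 m
N16: 13.08 m
N17: 12.99 m
N18: 13.41 m
Maximum: N8 at 16.25 m.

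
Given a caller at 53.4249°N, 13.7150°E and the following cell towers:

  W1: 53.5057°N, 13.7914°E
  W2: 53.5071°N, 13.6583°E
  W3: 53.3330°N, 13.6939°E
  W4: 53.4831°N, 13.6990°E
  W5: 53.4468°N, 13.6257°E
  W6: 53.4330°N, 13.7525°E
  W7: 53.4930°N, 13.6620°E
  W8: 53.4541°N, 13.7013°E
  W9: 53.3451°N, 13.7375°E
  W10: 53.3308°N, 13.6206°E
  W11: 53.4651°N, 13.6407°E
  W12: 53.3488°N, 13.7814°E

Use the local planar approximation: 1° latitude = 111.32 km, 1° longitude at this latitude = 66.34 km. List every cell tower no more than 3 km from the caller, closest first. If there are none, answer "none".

Distances from 53.4249°N, 13.7150°E:
W1: √((0.0808·111.32)² + (0.0764·66.34)²) = √(80.903837 + 25.688435) = 10.3244 km
W2: √((0.0822·111.32)² + (-0.0567·66.34)²) = √(83.731723 + 14.148717) = 9.8935 km
W3: √((-0.0919·111.32)² + (-0.0211·66.34)²) = √(104.659202 + 1.959367) = 10.3256 km
W4: √((0.0582·111.32)² + (-0.0160·66.34)²) = √(41.975160 + 1.126655) = 6.5652 km
W5: √((0.0219·111.32)² + (-0.0893·66.34)²) = √(5.943395 + 35.095695) = 6.4062 km
W6: √((0.0081·111.32)² + (0.0375·66.34)²) = √(0.813048 + 6.188900) = 2.6461 km
W7: √((0.0681·111.32)² + (-0.0530·66.34)²) = √(57.469924 + 12.362397) = 8.3566 km
W8: √((0.0292·111.32)² + (-0.0137·66.34)²) = √(10.566036 + 0.826023) = 3.3752 km
W9: √((-0.0798·111.32)² + (0.0225·66.34)²) = √(78.913658 + 2.228004) = 9.0079 km
W10: √((-0.0941·111.32)² + (-0.0944·66.34)²) = √(109.730066 + 39.218856) = 12.2045 km
W11: √((0.0402·111.32)² + (-0.0743·66.34)²) = √(20.026198 + 24.295652) = 6.6575 km
W12: √((-0.0761·111.32)² + (0.0664·66.34)²) = √(71.765499 + 19.403814) = 9.5483 km
Threshold 3 km: W6 (2.6461 km) is within range.

W6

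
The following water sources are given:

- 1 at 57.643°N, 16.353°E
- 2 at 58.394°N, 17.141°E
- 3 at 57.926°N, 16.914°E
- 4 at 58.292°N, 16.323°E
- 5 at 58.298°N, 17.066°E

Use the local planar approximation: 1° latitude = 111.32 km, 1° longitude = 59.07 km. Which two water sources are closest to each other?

2 and 5

Pairwise distances:
1–2: √((0.751·111.32)² + (0.788·59.07)²) = √(6989.18071 + 2166.63810) = 95.686 km
1–3: √((0.283·111.32)² + (0.561·59.07)²) = √(992.47429 + 1098.14494) = 45.723 km
1–4: √((0.649·111.32)² + (-0.030·59.07)²) = √(5219.58277 + 3.14034) = 72.268 km
1–5: √((0.655·111.32)² + (0.713·59.07)²) = √(5316.53889 + 1773.83411) = 84.204 km
2–3: √((-0.468·111.32)² + (-0.227·59.07)²) = √(2714.17660 + 179.79833) = 53.796 km
2–4: √((-0.102·111.32)² + (-0.818·59.07)²) = √(128.92785 + 2334.75089) = 49.635 km
2–5: √((-0.096·111.32)² + (-0.075·59.07)²) = √(114.20598 + 19.62712) = 11.569 km
3–4: √((0.366·111.32)² + (-0.591·59.07)²) = √(1660.00183 + 1218.73393) = 53.654 km
3–5: √((0.372·111.32)² + (0.152·59.07)²) = √(1714.87423 + 80.61598) = 42.373 km
4–5: √((0.006·111.32)² + (0.743·59.07)²) = √(0.44612 + 1926.24520) = 43.894 km
Closest pair: 2–5 at 11.569 km.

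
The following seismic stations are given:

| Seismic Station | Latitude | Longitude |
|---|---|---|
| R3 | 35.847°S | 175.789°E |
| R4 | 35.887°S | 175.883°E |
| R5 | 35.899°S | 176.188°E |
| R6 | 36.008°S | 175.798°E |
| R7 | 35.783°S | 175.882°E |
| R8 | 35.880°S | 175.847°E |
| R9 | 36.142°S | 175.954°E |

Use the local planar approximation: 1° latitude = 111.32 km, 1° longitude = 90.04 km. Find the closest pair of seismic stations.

Pairwise distances:
R3–R4: √((-0.040·111.32)² + (0.094·90.04)²) = √(19.82743 + 71.63523) = 9.564 km
R3–R5: √((-0.052·111.32)² + (0.399·90.04)²) = √(33.50835 + 1290.67460) = 36.389 km
R3–R6: √((-0.161·111.32)² + (0.009·90.04)²) = √(321.21672 + 0.65668) = 17.941 km
R3–R7: √((0.064·111.32)² + (0.093·90.04)²) = √(50.75822 + 70.11919) = 10.994 km
R3–R8: √((-0.033·111.32)² + (0.058·90.04)²) = √(13.49504 + 27.27263) = 6.385 km
R3–R9: √((-0.295·111.32)² + (0.165·90.04)²) = √(1078.42619 + 220.71856) = 36.044 km
R4–R5: √((-0.012·111.32)² + (0.305·90.04)²) = √(1.78447 + 754.17243) = 27.495 km
R4–R6: √((-0.121·111.32)² + (-0.085·90.04)²) = √(181.43336 + 58.57453) = 15.492 km
R4–R7: √((0.104·111.32)² + (-0.001·90.04)²) = √(134.03341 + 0.00811) = 11.578 km
R4–R8: √((0.007·111.32)² + (-0.036·90.04)²) = √(0.60721 + 10.50693) = 3.334 km
R4–R9: √((-0.255·111.32)² + (0.071·90.04)²) = √(805.79906 + 40.86840) = 29.098 km
R5–R6: √((-0.109·111.32)² + (-0.390·90.04)²) = √(147.23104 + 1233.10536) = 37.153 km
R5–R7: √((0.116·111.32)² + (-0.306·90.04)²) = √(166.74867 + 759.12593) = 30.428 km
R5–R8: √((0.019·111.32)² + (-0.341·90.04)²) = √(4.47356 + 942.71351) = 30.776 km
R5–R9: √((-0.243·111.32)² + (-0.234·90.04)²) = √(731.74362 + 443.91793) = 34.288 km
R6–R7: √((0.225·111.32)² + (0.084·90.04)²) = √(627.35221 + 57.20441) = 26.164 km
R6–R8: √((0.128·111.32)² + (0.049·90.04)²) = √(203.03286 + 19.46539) = 14.916 km
R6–R9: √((-0.134·111.32)² + (0.156·90.04)²) = √(222.51331 + 197.29686) = 20.489 km
R7–R8: √((-0.097·111.32)² + (-0.035·90.04)²) = √(116.59767 + 9.93132) = 11.249 km
R7–R9: √((-0.359·111.32)² + (0.072·90.04)²) = √(1597.11170 + 42.02773) = 40.486 km
R8–R9: √((-0.262·111.32)² + (0.107·90.04)²) = √(850.64622 + 92.81935) = 30.716 km
Closest pair: R4–R8 at 3.334 km.

R4 and R8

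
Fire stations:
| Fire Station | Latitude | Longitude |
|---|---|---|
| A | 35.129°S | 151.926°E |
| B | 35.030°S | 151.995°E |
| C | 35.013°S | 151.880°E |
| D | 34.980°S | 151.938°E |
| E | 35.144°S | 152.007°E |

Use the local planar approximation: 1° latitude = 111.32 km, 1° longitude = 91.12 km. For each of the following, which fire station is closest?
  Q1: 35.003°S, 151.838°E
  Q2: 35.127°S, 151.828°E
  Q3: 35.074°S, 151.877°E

Q1→C; Q2→A; Q3→C

Q1 at 35.003°S, 151.838°E:
  A: √((-0.126·111.32)² + (0.088·91.12)²) = √(196.73765 + 64.29730) = 16.157 km
  B: √((-0.027·111.32)² + (0.157·91.12)²) = √(9.03387 + 204.65706) = 14.618 km
  C: √((-0.010·111.32)² + (0.042·91.12)²) = √(1.23921 + 14.64624) = 3.986 km
  D: √((0.023·111.32)² + (0.100·91.12)²) = √(6.55544 + 83.02854) = 9.465 km
  E: √((-0.141·111.32)² + (0.169·91.12)²) = √(246.36818 + 237.13782) = 21.989 km
  → nearest: C (3.986 km)
Q2 at 35.127°S, 151.828°E:
  A: √((-0.002·111.32)² + (0.098·91.12)²) = √(0.04957 + 79.74061) = 8.933 km
  B: √((0.097·111.32)² + (0.167·91.12)²) = √(116.59767 + 231.55831) = 18.659 km
  C: √((0.114·111.32)² + (0.052·91.12)²) = √(161.04828 + 22.45092) = 13.546 km
  D: √((0.147·111.32)² + (0.110·91.12)²) = √(267.78181 + 100.46454) = 19.190 km
  E: √((-0.017·111.32)² + (0.179·91.12)²) = √(3.58133 + 266.03176) = 16.420 km
  → nearest: A (8.933 km)
Q3 at 35.074°S, 151.877°E:
  A: √((-0.055·111.32)² + (0.049·91.12)²) = √(37.48623 + 19.93515) = 7.578 km
  B: √((0.044·111.32)² + (0.118·91.12)²) = √(23.99119 + 115.60894) = 11.815 km
  C: √((0.061·111.32)² + (0.003·91.12)²) = √(46.11116 + 0.07473) = 6.796 km
  D: √((0.094·111.32)² + (0.061·91.12)²) = √(109.49697 + 30.89492) = 11.849 km
  E: √((-0.070·111.32)² + (0.130·91.12)²) = √(60.72150 + 140.31824) = 14.179 km
  → nearest: C (6.796 km)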